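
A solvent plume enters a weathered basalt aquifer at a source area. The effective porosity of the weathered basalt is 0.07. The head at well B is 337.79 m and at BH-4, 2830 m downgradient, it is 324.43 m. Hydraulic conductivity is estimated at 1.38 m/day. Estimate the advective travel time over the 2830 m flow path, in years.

83.3

Hydraulic gradient i = (337.79 − 324.43) / 2830 = 13.36 / 2830 = 0.004721.
Darcy flux q = K · i = 1.380 × 0.004721 = 0.006515 m/day.
Seepage velocity v = q / n_e = 0.006515 / 0.07 = 0.09307 m/day.
Travel time t = L / v = 2830 / 0.09307 = 30408 days = 83.25 years.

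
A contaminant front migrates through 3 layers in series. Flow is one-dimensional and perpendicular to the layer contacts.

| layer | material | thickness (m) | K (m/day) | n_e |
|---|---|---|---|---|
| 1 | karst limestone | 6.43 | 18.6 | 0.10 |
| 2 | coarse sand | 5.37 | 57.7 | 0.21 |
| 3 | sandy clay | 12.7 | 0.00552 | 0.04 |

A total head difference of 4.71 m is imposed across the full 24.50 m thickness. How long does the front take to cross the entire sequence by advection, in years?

3.05

With flow normal to the layers, continuity requires the same specific discharge q through every layer.
Σ(b_i/K_i) = 6.43/18.6 + 5.37/57.7 + 12.7/0.00552 = 2301 d.
q = Δh / Σ(b_i/K_i) = 4.71 / 2301 = 0.002047 m/day.
In each layer the seepage velocity is v_i = q/n_i, so the layer transit time is t_i = b_i·n_i / q:
  layer 1 (karst limestone): t_1 = 6.43 × 0.10 / 0.002047 = 314.2 d
  layer 2 (coarse sand): t_2 = 5.37 × 0.21 / 0.002047 = 551.0 d
  layer 3 (sandy clay): t_3 = 12.7 × 0.04 / 0.002047 = 248.2 d
Total t = Σ t_i = 1113 days = 3.048 years.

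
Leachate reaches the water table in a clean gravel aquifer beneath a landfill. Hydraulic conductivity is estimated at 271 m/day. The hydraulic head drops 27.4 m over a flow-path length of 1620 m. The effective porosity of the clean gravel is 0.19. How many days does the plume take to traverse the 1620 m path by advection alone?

67.2

Hydraulic gradient i = Δh / L = 27.4 / 1620 = 0.01691.
Darcy flux q = K · i = 271.0 × 0.01691 = 4.584 m/day.
Seepage velocity v = q / n_e = 4.584 / 0.19 = 24.12 m/day.
Travel time t = L / v = 1620 / 24.12 = 67.15 days.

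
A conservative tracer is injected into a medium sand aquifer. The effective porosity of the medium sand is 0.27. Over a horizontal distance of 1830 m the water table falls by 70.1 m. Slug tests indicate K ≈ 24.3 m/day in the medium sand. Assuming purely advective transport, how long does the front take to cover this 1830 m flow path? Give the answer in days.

531

Hydraulic gradient i = Δh / L = 70.1 / 1830 = 0.03831.
Darcy flux q = K · i = 24.30 × 0.03831 = 0.9308 m/day.
Seepage velocity v = q / n_e = 0.9308 / 0.27 = 3.448 m/day.
Travel time t = L / v = 1830 / 3.448 = 530.8 days.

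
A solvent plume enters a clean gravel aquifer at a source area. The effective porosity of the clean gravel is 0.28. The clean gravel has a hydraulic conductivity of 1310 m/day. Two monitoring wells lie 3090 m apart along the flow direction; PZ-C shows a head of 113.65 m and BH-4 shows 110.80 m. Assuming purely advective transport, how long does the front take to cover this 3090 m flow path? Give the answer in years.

Hydraulic gradient i = (113.65 − 110.80) / 3090 = 2.85 / 3090 = 0.0009223.
Darcy flux q = K · i = 1310 × 0.0009223 = 1.208 m/day.
Seepage velocity v = q / n_e = 1.208 / 0.28 = 4.315 m/day.
Travel time t = L / v = 3090 / 4.315 = 716.1 days = 1.961 years.

1.96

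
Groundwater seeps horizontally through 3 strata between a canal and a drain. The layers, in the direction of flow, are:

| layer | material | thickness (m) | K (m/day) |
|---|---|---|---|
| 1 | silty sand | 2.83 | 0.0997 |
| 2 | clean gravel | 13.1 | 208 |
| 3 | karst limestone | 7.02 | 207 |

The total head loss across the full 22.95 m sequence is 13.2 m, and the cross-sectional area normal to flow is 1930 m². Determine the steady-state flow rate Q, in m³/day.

Flow is perpendicular to layering, so the layers act in series and the equivalent K is the thickness-weighted harmonic mean.
Total thickness L = 2.83 + 13.1 + 7.02 = 22.95 m.
Σ(b_i/K_i) = 2.83/0.0997 + 13.1/208 + 7.02/207 = 28.48 d.
K_eq = L / Σ(b_i/K_i) = 22.95 / 28.48 = 0.8058 m/day.
Q = K_eq · A · (Δh/L) = 0.8058 × 1930 × (13.2/22.95) = 894.5 m³/day.

894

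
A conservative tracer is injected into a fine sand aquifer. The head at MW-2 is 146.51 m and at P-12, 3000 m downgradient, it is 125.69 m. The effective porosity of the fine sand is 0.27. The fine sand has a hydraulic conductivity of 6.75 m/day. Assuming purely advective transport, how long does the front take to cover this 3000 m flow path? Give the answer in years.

Hydraulic gradient i = (146.51 − 125.69) / 3000 = 20.82 / 3000 = 0.006940.
Darcy flux q = K · i = 6.750 × 0.006940 = 0.04684 m/day.
Seepage velocity v = q / n_e = 0.04684 / 0.27 = 0.1735 m/day.
Travel time t = L / v = 3000 / 0.1735 = 17291 days = 47.34 years.

47.3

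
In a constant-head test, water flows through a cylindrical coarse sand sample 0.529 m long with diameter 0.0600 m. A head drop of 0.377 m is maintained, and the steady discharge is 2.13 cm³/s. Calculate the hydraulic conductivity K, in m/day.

91.3

Cross-sectional area A = π·(d/2)² = π × (0.0600/2)² = 0.002827 m².
Convert discharge: 2.13 cm³/s = 2.130e-06 m³/s.
Darcy's law rearranged: K = Q·L / (A·Δh) = 2.130e-06 × 0.529 / (0.002827 × 0.377) = 0.001057 m/s = 91.33 m/day.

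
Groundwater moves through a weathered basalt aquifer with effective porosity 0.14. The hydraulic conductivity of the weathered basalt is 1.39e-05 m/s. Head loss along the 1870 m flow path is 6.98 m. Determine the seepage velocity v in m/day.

0.0320

Convert K: 1.39e-05 m/s × 86400 = 1.201 m/day.
Hydraulic gradient i = Δh / L = 6.98 / 1870 = 0.003733.
Darcy flux q = K · i = 1.201 × 0.003733 = 0.004483 m/day.
Seepage velocity v = q / n_e = 0.004483 / 0.14 = 0.03202 m/day.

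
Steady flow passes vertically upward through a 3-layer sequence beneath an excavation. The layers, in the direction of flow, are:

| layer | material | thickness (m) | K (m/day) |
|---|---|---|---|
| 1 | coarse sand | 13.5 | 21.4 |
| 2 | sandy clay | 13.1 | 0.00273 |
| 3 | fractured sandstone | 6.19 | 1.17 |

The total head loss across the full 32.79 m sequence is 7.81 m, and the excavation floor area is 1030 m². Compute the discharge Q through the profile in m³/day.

Flow is perpendicular to layering, so the layers act in series and the equivalent K is the thickness-weighted harmonic mean.
Total thickness L = 13.5 + 13.1 + 6.19 = 32.79 m.
Σ(b_i/K_i) = 13.5/21.4 + 13.1/0.00273 + 6.19/1.17 = 4804 d.
K_eq = L / Σ(b_i/K_i) = 32.79 / 4804 = 0.006825 m/day.
Q = K_eq · A · (Δh/L) = 0.006825 × 1030 × (7.81/32.79) = 1.674 m³/day.

1.67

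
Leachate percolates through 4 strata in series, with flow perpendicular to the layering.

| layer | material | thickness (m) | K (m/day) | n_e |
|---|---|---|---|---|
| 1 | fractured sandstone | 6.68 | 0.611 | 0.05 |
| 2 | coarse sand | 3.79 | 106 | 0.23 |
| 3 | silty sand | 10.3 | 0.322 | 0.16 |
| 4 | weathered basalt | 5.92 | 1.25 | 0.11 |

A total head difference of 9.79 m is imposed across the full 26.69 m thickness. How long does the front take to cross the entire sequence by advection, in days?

With flow normal to the layers, continuity requires the same specific discharge q through every layer.
Σ(b_i/K_i) = 6.68/0.611 + 3.79/106 + 10.3/0.322 + 5.92/1.25 = 47.69 d.
q = Δh / Σ(b_i/K_i) = 9.79 / 47.69 = 0.2053 m/day.
In each layer the seepage velocity is v_i = q/n_i, so the layer transit time is t_i = b_i·n_i / q:
  layer 1 (fractured sandstone): t_1 = 6.68 × 0.05 / 0.2053 = 1.627 d
  layer 2 (coarse sand): t_2 = 3.79 × 0.23 / 0.2053 = 4.247 d
  layer 3 (silty sand): t_3 = 10.3 × 0.16 / 0.2053 = 8.028 d
  layer 4 (weathered basalt): t_4 = 5.92 × 0.11 / 0.2053 = 3.172 d
Total t = Σ t_i = 17.07 days.

17.1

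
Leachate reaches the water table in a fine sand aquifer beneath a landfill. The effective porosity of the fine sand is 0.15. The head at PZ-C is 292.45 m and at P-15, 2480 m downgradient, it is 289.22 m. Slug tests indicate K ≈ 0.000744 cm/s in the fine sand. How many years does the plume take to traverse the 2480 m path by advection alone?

1220

Convert K: 0.000744 cm/s × 864 = 0.6428 m/day.
Hydraulic gradient i = (292.45 − 289.22) / 2480 = 3.23 / 2480 = 0.001302.
Darcy flux q = K · i = 0.6428 × 0.001302 = 0.0008372 m/day.
Seepage velocity v = q / n_e = 0.0008372 / 0.15 = 0.005581 m/day.
Travel time t = L / v = 2480 / 0.005581 = 4.443e+05 days = 1217 years.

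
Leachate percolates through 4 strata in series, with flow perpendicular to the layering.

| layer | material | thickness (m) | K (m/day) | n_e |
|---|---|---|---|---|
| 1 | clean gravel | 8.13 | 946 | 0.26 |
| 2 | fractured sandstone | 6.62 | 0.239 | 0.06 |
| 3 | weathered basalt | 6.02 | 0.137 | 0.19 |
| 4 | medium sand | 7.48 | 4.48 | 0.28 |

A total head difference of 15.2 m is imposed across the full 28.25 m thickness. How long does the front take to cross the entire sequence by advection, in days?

With flow normal to the layers, continuity requires the same specific discharge q through every layer.
Σ(b_i/K_i) = 8.13/946 + 6.62/0.239 + 6.02/0.137 + 7.48/4.48 = 73.32 d.
q = Δh / Σ(b_i/K_i) = 15.2 / 73.32 = 0.2073 m/day.
In each layer the seepage velocity is v_i = q/n_i, so the layer transit time is t_i = b_i·n_i / q:
  layer 1 (clean gravel): t_1 = 8.13 × 0.26 / 0.2073 = 10.20 d
  layer 2 (fractured sandstone): t_2 = 6.62 × 0.06 / 0.2073 = 1.916 d
  layer 3 (weathered basalt): t_3 = 6.02 × 0.19 / 0.2073 = 5.517 d
  layer 4 (medium sand): t_4 = 7.48 × 0.28 / 0.2073 = 10.10 d
Total t = Σ t_i = 27.73 days.

27.7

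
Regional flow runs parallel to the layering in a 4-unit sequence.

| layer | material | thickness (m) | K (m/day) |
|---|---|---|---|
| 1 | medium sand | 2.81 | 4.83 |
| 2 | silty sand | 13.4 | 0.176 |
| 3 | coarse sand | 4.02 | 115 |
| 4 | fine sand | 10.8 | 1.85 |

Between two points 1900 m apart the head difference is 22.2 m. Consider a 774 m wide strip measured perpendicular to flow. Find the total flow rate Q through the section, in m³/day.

4510

Flow is parallel to layering, so each bed carries its own Darcy discharge and the transmissivities add.
Σ(K_i·b_i) = 4.83×2.81 + 0.176×13.4 + 115×4.02 + 1.85×10.8 = 498.2 m²/day.
Hydraulic gradient i = Δh / L = 22.2 / 1900 = 0.01168.
Q = Σ(K_i·b_i) · W · i = 498.2 × 774 × 0.01168 = 4506 m³/day.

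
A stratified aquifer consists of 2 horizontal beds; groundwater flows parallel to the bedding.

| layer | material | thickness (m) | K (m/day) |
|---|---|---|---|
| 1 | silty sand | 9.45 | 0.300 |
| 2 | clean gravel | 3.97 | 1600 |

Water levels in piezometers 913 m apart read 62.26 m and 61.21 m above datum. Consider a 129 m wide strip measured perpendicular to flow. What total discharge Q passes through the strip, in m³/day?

943

Flow is parallel to layering, so each bed carries its own Darcy discharge and the transmissivities add.
Σ(K_i·b_i) = 0.300×9.45 + 1600×3.97 = 6355 m²/day.
Hydraulic gradient i = (62.26 − 61.21) / 913 = 1.05 / 913 = 0.001150.
Q = Σ(K_i·b_i) · W · i = 6355 × 129 × 0.001150 = 942.8 m³/day.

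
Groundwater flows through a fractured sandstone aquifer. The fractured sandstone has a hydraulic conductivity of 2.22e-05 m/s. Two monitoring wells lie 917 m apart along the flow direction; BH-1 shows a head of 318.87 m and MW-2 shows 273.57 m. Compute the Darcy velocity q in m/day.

0.0948

Convert K: 2.22e-05 m/s × 86400 = 1.918 m/day.
Hydraulic gradient i = (318.87 − 273.57) / 917 = 45.3 / 917 = 0.04940.
Specific discharge q = K · i = 1.918 × 0.04940 = 0.09475 m/day.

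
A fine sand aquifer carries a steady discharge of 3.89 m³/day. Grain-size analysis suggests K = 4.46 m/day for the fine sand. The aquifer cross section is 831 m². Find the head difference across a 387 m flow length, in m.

0.406

From Q = K·A·i, i = Q / (K·A) = 3.89 / (4.460 × 831.0) = 0.001050.
Head loss Δh = i · L = 0.001050 × 387 = 0.4062 m.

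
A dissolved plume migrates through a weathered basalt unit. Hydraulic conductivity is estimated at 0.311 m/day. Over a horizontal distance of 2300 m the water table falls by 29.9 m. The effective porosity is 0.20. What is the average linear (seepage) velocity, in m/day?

0.0202

Hydraulic gradient i = Δh / L = 29.9 / 2300 = 0.01300.
Darcy flux q = K · i = 0.3110 × 0.01300 = 0.004043 m/day.
Seepage velocity v = q / n_e = 0.004043 / 0.20 = 0.02021 m/day.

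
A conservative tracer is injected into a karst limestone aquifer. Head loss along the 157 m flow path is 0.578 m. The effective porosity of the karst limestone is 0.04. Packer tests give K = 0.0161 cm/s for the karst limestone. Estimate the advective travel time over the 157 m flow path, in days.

Convert K: 0.0161 cm/s × 864 = 13.91 m/day.
Hydraulic gradient i = Δh / L = 0.578 / 157 = 0.003682.
Darcy flux q = K · i = 13.91 × 0.003682 = 0.05121 m/day.
Seepage velocity v = q / n_e = 0.05121 / 0.04 = 1.280 m/day.
Travel time t = L / v = 157 / 1.280 = 122.6 days.

123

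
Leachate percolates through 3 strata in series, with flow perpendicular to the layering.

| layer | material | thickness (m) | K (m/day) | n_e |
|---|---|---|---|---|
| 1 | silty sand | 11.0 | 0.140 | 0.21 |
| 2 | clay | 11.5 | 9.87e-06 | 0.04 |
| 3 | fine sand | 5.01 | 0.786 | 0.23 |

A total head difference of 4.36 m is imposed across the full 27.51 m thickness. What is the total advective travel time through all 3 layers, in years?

2870

With flow normal to the layers, continuity requires the same specific discharge q through every layer.
Σ(b_i/K_i) = 11.0/0.140 + 11.5/9.87e-06 + 5.01/0.786 = 1.165e+06 d.
q = Δh / Σ(b_i/K_i) = 4.36 / 1.165e+06 = 3.742e-06 m/day.
In each layer the seepage velocity is v_i = q/n_i, so the layer transit time is t_i = b_i·n_i / q:
  layer 1 (silty sand): t_1 = 11.0 × 0.21 / 3.742e-06 = 6.174e+05 d
  layer 2 (clay): t_2 = 11.5 × 0.04 / 3.742e-06 = 1.229e+05 d
  layer 3 (fine sand): t_3 = 5.01 × 0.23 / 3.742e-06 = 3.080e+05 d
Total t = Σ t_i = 1.048e+06 days = 2870 years.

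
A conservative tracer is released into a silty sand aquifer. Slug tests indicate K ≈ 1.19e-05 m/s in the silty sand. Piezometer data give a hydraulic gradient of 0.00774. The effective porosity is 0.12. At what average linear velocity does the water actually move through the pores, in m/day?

Convert K: 1.19e-05 m/s × 86400 = 1.028 m/day.
Hydraulic gradient i = 0.00774.
Darcy flux q = K · i = 1.028 × 0.007740 = 0.007958 m/day.
Seepage velocity v = q / n_e = 0.007958 / 0.12 = 0.06632 m/day.

0.0663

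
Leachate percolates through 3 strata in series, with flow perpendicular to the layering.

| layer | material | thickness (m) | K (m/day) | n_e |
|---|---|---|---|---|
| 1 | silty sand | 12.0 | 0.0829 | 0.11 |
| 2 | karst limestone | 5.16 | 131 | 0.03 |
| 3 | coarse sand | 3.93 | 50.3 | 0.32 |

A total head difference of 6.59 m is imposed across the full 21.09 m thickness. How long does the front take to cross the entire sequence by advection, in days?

With flow normal to the layers, continuity requires the same specific discharge q through every layer.
Σ(b_i/K_i) = 12.0/0.0829 + 5.16/131 + 3.93/50.3 = 144.9 d.
q = Δh / Σ(b_i/K_i) = 6.59 / 144.9 = 0.04549 m/day.
In each layer the seepage velocity is v_i = q/n_i, so the layer transit time is t_i = b_i·n_i / q:
  layer 1 (silty sand): t_1 = 12.0 × 0.11 / 0.04549 = 29.02 d
  layer 2 (karst limestone): t_2 = 5.16 × 0.03 / 0.04549 = 3.403 d
  layer 3 (coarse sand): t_3 = 3.93 × 0.32 / 0.04549 = 27.65 d
Total t = Σ t_i = 60.07 days.

60.1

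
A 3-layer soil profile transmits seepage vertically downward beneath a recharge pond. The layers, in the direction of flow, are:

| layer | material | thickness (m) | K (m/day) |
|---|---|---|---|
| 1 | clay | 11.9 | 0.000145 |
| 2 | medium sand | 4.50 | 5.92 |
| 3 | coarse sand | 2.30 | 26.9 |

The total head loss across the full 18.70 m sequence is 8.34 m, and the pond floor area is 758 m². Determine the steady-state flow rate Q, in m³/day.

Flow is perpendicular to layering, so the layers act in series and the equivalent K is the thickness-weighted harmonic mean.
Total thickness L = 11.9 + 4.50 + 2.30 = 18.70 m.
Σ(b_i/K_i) = 11.9/0.000145 + 4.50/5.92 + 2.30/26.9 = 82070 d.
K_eq = L / Σ(b_i/K_i) = 18.70 / 82070 = 0.0002279 m/day.
Q = K_eq · A · (Δh/L) = 0.0002279 × 758 × (8.34/18.70) = 0.07703 m³/day.

0.0770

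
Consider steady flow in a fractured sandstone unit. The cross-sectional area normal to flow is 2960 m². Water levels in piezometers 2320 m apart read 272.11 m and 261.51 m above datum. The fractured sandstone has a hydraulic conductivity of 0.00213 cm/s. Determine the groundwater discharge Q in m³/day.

24.9

Convert K: 0.00213 cm/s × 864 = 1.840 m/day.
Hydraulic gradient i = (272.11 − 261.51) / 2320 = 10.6 / 2320 = 0.004569.
Darcy's law: Q = K · A · i = 1.840 × 2960 × 0.004569 = 24.89 m³/day.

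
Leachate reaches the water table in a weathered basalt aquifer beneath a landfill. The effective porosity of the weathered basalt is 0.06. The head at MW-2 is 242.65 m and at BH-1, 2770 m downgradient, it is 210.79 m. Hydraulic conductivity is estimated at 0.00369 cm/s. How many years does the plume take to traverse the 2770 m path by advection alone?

12.4

Convert K: 0.00369 cm/s × 864 = 3.188 m/day.
Hydraulic gradient i = (242.65 − 210.79) / 2770 = 31.86 / 2770 = 0.01150.
Darcy flux q = K · i = 3.188 × 0.01150 = 0.03667 m/day.
Seepage velocity v = q / n_e = 0.03667 / 0.06 = 0.6112 m/day.
Travel time t = L / v = 2770 / 0.6112 = 4532 days = 12.41 years.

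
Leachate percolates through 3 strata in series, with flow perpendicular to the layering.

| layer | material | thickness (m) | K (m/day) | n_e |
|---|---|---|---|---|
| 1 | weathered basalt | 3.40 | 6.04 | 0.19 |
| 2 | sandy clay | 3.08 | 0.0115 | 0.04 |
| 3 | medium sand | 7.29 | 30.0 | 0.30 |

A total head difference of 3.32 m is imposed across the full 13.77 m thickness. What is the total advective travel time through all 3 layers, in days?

With flow normal to the layers, continuity requires the same specific discharge q through every layer.
Σ(b_i/K_i) = 3.40/6.04 + 3.08/0.0115 + 7.29/30.0 = 268.6 d.
q = Δh / Σ(b_i/K_i) = 3.32 / 268.6 = 0.01236 m/day.
In each layer the seepage velocity is v_i = q/n_i, so the layer transit time is t_i = b_i·n_i / q:
  layer 1 (weathered basalt): t_1 = 3.40 × 0.19 / 0.01236 = 52.27 d
  layer 2 (sandy clay): t_2 = 3.08 × 0.04 / 0.01236 = 9.969 d
  layer 3 (medium sand): t_3 = 7.29 × 0.30 / 0.01236 = 177.0 d
Total t = Σ t_i = 239.2 days.

239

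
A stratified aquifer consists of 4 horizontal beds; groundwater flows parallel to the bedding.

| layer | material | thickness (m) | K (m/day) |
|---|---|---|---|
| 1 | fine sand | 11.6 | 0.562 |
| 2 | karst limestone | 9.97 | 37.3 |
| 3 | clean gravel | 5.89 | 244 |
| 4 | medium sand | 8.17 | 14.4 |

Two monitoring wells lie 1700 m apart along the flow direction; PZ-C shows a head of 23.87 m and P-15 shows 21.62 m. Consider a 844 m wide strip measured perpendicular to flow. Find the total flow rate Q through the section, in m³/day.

Flow is parallel to layering, so each bed carries its own Darcy discharge and the transmissivities add.
Σ(K_i·b_i) = 0.562×11.6 + 37.3×9.97 + 244×5.89 + 14.4×8.17 = 1933 m²/day.
Hydraulic gradient i = (23.87 − 21.62) / 1700 = 2.25 / 1700 = 0.001324.
Q = Σ(K_i·b_i) · W · i = 1933 × 844 × 0.001324 = 2160 m³/day.

2160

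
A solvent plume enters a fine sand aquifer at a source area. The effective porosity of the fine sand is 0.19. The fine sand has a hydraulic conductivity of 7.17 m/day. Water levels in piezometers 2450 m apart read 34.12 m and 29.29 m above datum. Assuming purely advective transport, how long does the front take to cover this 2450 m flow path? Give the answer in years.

Hydraulic gradient i = (34.12 − 29.29) / 2450 = 4.83 / 2450 = 0.001971.
Darcy flux q = K · i = 7.170 × 0.001971 = 0.01414 m/day.
Seepage velocity v = q / n_e = 0.01414 / 0.19 = 0.07440 m/day.
Travel time t = L / v = 2450 / 0.07440 = 32932 days = 90.16 years.

90.2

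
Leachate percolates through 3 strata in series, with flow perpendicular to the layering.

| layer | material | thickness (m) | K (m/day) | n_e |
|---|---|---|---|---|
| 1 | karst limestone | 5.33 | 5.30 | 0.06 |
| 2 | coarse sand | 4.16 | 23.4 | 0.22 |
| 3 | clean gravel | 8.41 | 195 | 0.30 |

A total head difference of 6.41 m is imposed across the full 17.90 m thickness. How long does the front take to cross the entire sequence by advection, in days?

0.719

With flow normal to the layers, continuity requires the same specific discharge q through every layer.
Σ(b_i/K_i) = 5.33/5.30 + 4.16/23.4 + 8.41/195 = 1.227 d.
q = Δh / Σ(b_i/K_i) = 6.41 / 1.227 = 5.226 m/day.
In each layer the seepage velocity is v_i = q/n_i, so the layer transit time is t_i = b_i·n_i / q:
  layer 1 (karst limestone): t_1 = 5.33 × 0.06 / 5.226 = 0.06119 d
  layer 2 (coarse sand): t_2 = 4.16 × 0.22 / 5.226 = 0.1751 d
  layer 3 (clean gravel): t_3 = 8.41 × 0.30 / 5.226 = 0.4828 d
Total t = Σ t_i = 0.7191 days.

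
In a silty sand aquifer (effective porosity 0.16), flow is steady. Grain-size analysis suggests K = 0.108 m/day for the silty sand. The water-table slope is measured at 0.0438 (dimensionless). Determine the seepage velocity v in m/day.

0.0296

Hydraulic gradient i = 0.0438.
Darcy flux q = K · i = 0.1080 × 0.04380 = 0.004730 m/day.
Seepage velocity v = q / n_e = 0.004730 / 0.16 = 0.02957 m/day.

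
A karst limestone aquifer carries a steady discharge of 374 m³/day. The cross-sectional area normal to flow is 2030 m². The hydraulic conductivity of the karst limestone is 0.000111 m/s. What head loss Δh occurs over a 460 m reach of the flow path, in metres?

Convert K: 0.000111 m/s × 86400 = 9.590 m/day.
From Q = K·A·i, i = Q / (K·A) = 374 / (9.590 × 2030) = 0.01921.
Head loss Δh = i · L = 0.01921 × 460 = 8.837 m.

8.84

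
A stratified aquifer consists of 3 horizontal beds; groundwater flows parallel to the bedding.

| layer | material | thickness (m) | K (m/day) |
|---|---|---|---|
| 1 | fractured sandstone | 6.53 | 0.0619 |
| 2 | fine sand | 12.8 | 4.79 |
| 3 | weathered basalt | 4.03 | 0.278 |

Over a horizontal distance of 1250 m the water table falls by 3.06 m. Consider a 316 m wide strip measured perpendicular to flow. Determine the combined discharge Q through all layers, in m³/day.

48.6

Flow is parallel to layering, so each bed carries its own Darcy discharge and the transmissivities add.
Σ(K_i·b_i) = 0.0619×6.53 + 4.79×12.8 + 0.278×4.03 = 62.84 m²/day.
Hydraulic gradient i = Δh / L = 3.06 / 1250 = 0.002448.
Q = Σ(K_i·b_i) · W · i = 62.84 × 316 × 0.002448 = 48.61 m³/day.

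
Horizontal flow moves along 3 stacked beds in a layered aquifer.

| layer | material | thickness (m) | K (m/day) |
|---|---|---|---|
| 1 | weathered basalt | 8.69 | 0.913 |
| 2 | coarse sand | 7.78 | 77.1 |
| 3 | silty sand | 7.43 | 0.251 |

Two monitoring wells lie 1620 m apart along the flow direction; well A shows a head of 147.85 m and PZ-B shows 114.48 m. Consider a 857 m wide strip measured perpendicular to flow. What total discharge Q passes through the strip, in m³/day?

Flow is parallel to layering, so each bed carries its own Darcy discharge and the transmissivities add.
Σ(K_i·b_i) = 0.913×8.69 + 77.1×7.78 + 0.251×7.43 = 609.6 m²/day.
Hydraulic gradient i = (147.85 − 114.48) / 1620 = 33.37 / 1620 = 0.02060.
Q = Σ(K_i·b_i) · W · i = 609.6 × 857 × 0.02060 = 10762 m³/day.

10800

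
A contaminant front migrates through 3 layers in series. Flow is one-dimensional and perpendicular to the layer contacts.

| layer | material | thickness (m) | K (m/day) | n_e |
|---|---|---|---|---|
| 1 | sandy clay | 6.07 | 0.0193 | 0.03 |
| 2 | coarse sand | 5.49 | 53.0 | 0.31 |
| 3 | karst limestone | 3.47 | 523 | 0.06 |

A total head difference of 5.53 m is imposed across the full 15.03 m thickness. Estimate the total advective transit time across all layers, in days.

119

With flow normal to the layers, continuity requires the same specific discharge q through every layer.
Σ(b_i/K_i) = 6.07/0.0193 + 5.49/53.0 + 3.47/523 = 314.6 d.
q = Δh / Σ(b_i/K_i) = 5.53 / 314.6 = 0.01758 m/day.
In each layer the seepage velocity is v_i = q/n_i, so the layer transit time is t_i = b_i·n_i / q:
  layer 1 (sandy clay): t_1 = 6.07 × 0.03 / 0.01758 = 10.36 d
  layer 2 (coarse sand): t_2 = 5.49 × 0.31 / 0.01758 = 96.83 d
  layer 3 (karst limestone): t_3 = 3.47 × 0.06 / 0.01758 = 11.85 d
Total t = Σ t_i = 119.0 days.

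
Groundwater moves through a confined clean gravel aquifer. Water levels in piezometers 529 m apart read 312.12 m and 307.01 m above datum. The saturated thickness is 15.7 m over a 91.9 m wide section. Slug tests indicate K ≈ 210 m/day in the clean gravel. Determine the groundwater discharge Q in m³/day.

Cross-sectional area A = 91.9 × 15.7 = 1443 m².
Hydraulic gradient i = (312.12 − 307.01) / 529 = 5.11 / 529 = 0.009660.
Darcy's law: Q = K · A · i = 210.0 × 1443 × 0.009660 = 2927 m³/day.

2930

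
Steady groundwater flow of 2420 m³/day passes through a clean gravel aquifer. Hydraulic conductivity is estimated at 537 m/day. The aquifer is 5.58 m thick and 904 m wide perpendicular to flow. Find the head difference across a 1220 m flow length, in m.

1.09

Cross-sectional area A = 904 × 5.58 = 5044 m².
From Q = K·A·i, i = Q / (K·A) = 2420 / (537.0 × 5044) = 0.0008934.
Head loss Δh = i · L = 0.0008934 × 1220 = 1.090 m.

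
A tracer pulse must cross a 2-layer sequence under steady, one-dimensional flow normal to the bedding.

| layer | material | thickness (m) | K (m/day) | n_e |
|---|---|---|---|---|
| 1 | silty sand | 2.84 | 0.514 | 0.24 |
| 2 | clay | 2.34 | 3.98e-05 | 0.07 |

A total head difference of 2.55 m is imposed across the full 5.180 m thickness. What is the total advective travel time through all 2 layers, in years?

53.4

With flow normal to the layers, continuity requires the same specific discharge q through every layer.
Σ(b_i/K_i) = 2.84/0.514 + 2.34/3.98e-05 = 58799 d.
q = Δh / Σ(b_i/K_i) = 2.55 / 58799 = 4.337e-05 m/day.
In each layer the seepage velocity is v_i = q/n_i, so the layer transit time is t_i = b_i·n_i / q:
  layer 1 (silty sand): t_1 = 2.84 × 0.24 / 4.337e-05 = 15717 d
  layer 2 (clay): t_2 = 2.34 × 0.07 / 4.337e-05 = 3777 d
Total t = Σ t_i = 19494 days = 53.37 years.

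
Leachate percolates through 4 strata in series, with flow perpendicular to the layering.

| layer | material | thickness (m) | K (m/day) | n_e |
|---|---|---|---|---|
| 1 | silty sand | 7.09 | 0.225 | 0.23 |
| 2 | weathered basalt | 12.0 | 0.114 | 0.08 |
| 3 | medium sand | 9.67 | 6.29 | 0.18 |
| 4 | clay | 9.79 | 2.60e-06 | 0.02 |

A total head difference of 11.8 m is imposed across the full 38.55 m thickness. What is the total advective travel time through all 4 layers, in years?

With flow normal to the layers, continuity requires the same specific discharge q through every layer.
Σ(b_i/K_i) = 7.09/0.225 + 12.0/0.114 + 9.67/6.29 + 9.79/2.60e-06 = 3.766e+06 d.
q = Δh / Σ(b_i/K_i) = 11.8 / 3.766e+06 = 3.134e-06 m/day.
In each layer the seepage velocity is v_i = q/n_i, so the layer transit time is t_i = b_i·n_i / q:
  layer 1 (silty sand): t_1 = 7.09 × 0.23 / 3.134e-06 = 5.204e+05 d
  layer 2 (weathered basalt): t_2 = 12.0 × 0.08 / 3.134e-06 = 3.063e+05 d
  layer 3 (medium sand): t_3 = 9.67 × 0.18 / 3.134e-06 = 5.554e+05 d
  layer 4 (clay): t_4 = 9.79 × 0.02 / 3.134e-06 = 62482 d
Total t = Σ t_i = 1.445e+06 days = 3955 years.

3960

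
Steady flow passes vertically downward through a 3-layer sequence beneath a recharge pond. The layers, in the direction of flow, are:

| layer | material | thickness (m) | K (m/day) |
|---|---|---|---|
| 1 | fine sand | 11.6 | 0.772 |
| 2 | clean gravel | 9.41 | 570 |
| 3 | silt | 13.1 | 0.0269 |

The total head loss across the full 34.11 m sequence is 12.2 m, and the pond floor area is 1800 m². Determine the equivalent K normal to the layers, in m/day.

Flow is perpendicular to layering, so the layers act in series and the equivalent K is the thickness-weighted harmonic mean.
Total thickness L = 11.6 + 9.41 + 13.1 = 34.11 m.
Σ(b_i/K_i) = 11.6/0.772 + 9.41/570 + 13.1/0.0269 = 502.0 d.
K_eq = L / Σ(b_i/K_i) = 34.11 / 502.0 = 0.06794 m/day.

0.0679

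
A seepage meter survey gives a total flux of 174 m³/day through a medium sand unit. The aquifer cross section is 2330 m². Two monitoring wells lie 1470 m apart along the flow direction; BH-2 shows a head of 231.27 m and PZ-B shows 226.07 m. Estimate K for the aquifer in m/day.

21.1

Hydraulic gradient i = (231.27 − 226.07) / 1470 = 5.2 / 1470 = 0.003537.
From Q = K·A·i, K = Q / (A·i) = 174 / (2330 × 0.003537) = 21.11 m/day.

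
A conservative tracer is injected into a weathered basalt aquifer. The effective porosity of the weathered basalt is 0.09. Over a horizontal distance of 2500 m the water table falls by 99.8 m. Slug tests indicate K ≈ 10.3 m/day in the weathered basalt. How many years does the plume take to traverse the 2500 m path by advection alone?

Hydraulic gradient i = Δh / L = 99.8 / 2500 = 0.03992.
Darcy flux q = K · i = 10.30 × 0.03992 = 0.4112 m/day.
Seepage velocity v = q / n_e = 0.4112 / 0.09 = 4.569 m/day.
Travel time t = L / v = 2500 / 4.569 = 547.2 days = 1.498 years.

1.50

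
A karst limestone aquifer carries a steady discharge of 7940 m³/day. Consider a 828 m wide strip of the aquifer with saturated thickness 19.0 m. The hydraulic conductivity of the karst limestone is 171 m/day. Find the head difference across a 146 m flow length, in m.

0.431

Cross-sectional area A = 828 × 19.0 = 15732 m².
From Q = K·A·i, i = Q / (K·A) = 7940 / (171.0 × 15732) = 0.002951.
Head loss Δh = i · L = 0.002951 × 146 = 0.4309 m.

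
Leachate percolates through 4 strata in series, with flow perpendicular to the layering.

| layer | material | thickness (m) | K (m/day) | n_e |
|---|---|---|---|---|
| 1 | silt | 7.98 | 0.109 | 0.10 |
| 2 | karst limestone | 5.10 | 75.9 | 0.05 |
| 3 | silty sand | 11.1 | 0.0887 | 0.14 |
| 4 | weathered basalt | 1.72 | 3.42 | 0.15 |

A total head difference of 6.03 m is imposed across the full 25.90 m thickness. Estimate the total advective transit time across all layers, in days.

94.5

With flow normal to the layers, continuity requires the same specific discharge q through every layer.
Σ(b_i/K_i) = 7.98/0.109 + 5.10/75.9 + 11.1/0.0887 + 1.72/3.42 = 198.9 d.
q = Δh / Σ(b_i/K_i) = 6.03 / 198.9 = 0.03031 m/day.
In each layer the seepage velocity is v_i = q/n_i, so the layer transit time is t_i = b_i·n_i / q:
  layer 1 (silt): t_1 = 7.98 × 0.10 / 0.03031 = 26.33 d
  layer 2 (karst limestone): t_2 = 5.10 × 0.05 / 0.03031 = 8.412 d
  layer 3 (silty sand): t_3 = 11.1 × 0.14 / 0.03031 = 51.26 d
  layer 4 (weathered basalt): t_4 = 1.72 × 0.15 / 0.03031 = 8.511 d
Total t = Σ t_i = 94.51 days.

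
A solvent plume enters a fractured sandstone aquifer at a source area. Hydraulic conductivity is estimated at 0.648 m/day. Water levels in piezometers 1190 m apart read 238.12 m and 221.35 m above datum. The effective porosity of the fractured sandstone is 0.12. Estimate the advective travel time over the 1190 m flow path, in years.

Hydraulic gradient i = (238.12 − 221.35) / 1190 = 16.77 / 1190 = 0.01409.
Darcy flux q = K · i = 0.6480 × 0.01409 = 0.009132 m/day.
Seepage velocity v = q / n_e = 0.009132 / 0.12 = 0.07610 m/day.
Travel time t = L / v = 1190 / 0.07610 = 15637 days = 42.81 years.

42.8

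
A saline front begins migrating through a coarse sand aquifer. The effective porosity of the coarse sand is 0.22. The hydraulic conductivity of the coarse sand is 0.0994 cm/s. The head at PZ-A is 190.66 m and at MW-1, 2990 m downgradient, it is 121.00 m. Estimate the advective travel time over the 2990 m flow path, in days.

Convert K: 0.0994 cm/s × 864 = 85.88 m/day.
Hydraulic gradient i = (190.66 − 121.00) / 2990 = 69.66 / 2990 = 0.02330.
Darcy flux q = K · i = 85.88 × 0.02330 = 2.001 m/day.
Seepage velocity v = q / n_e = 2.001 / 0.22 = 9.095 m/day.
Travel time t = L / v = 2990 / 9.095 = 328.8 days.

329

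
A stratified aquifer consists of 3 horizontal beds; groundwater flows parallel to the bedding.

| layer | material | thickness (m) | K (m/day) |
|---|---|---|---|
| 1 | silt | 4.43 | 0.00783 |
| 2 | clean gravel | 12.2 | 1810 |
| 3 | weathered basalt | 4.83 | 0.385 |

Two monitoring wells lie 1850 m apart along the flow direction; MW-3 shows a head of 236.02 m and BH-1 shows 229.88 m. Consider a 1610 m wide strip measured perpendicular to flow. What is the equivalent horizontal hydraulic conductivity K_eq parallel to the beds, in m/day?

1030

Flow is parallel to layering, so each bed carries its own Darcy discharge and the transmissivities add.
Σ(K_i·b_i) = 0.00783×4.43 + 1810×12.2 + 0.385×4.83 = 22084 m²/day.
Total thickness b = 21.46 m, so K_eq = Σ(K_i·b_i)/b = 1029 m/day.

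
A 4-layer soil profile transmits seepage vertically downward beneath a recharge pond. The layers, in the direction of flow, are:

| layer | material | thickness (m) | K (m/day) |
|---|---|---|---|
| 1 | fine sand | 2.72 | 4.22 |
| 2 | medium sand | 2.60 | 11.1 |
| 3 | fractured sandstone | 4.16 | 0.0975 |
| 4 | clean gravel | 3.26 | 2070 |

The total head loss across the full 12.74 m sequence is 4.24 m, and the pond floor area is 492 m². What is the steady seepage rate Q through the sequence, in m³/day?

47.9

Flow is perpendicular to layering, so the layers act in series and the equivalent K is the thickness-weighted harmonic mean.
Total thickness L = 2.72 + 2.60 + 4.16 + 3.26 = 12.74 m.
Σ(b_i/K_i) = 2.72/4.22 + 2.60/11.1 + 4.16/0.0975 + 3.26/2070 = 43.55 d.
K_eq = L / Σ(b_i/K_i) = 12.74 / 43.55 = 0.2926 m/day.
Q = K_eq · A · (Δh/L) = 0.2926 × 492 × (4.24/12.74) = 47.90 m³/day.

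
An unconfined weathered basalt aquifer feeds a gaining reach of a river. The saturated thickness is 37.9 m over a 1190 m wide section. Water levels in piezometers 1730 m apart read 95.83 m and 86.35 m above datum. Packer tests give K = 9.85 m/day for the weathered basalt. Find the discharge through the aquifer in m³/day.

2430

Cross-sectional area A = 1190 × 37.9 = 45101 m².
Hydraulic gradient i = (95.83 − 86.35) / 1730 = 9.48 / 1730 = 0.005480.
Darcy's law: Q = K · A · i = 9.850 × 45101 × 0.005480 = 2434 m³/day.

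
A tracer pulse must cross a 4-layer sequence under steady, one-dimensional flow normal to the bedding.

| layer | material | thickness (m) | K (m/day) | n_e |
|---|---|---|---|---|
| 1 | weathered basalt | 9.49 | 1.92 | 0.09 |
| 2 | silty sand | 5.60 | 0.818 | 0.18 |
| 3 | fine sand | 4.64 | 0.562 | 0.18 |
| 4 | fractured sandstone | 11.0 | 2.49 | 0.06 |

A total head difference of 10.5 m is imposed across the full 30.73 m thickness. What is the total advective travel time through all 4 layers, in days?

With flow normal to the layers, continuity requires the same specific discharge q through every layer.
Σ(b_i/K_i) = 9.49/1.92 + 5.60/0.818 + 4.64/0.562 + 11.0/2.49 = 24.46 d.
q = Δh / Σ(b_i/K_i) = 10.5 / 24.46 = 0.4292 m/day.
In each layer the seepage velocity is v_i = q/n_i, so the layer transit time is t_i = b_i·n_i / q:
  layer 1 (weathered basalt): t_1 = 9.49 × 0.09 / 0.4292 = 1.990 d
  layer 2 (silty sand): t_2 = 5.60 × 0.18 / 0.4292 = 2.348 d
  layer 3 (fine sand): t_3 = 4.64 × 0.18 / 0.4292 = 1.946 d
  layer 4 (fractured sandstone): t_4 = 11.0 × 0.06 / 0.4292 = 1.538 d
Total t = Σ t_i = 7.822 days.

7.82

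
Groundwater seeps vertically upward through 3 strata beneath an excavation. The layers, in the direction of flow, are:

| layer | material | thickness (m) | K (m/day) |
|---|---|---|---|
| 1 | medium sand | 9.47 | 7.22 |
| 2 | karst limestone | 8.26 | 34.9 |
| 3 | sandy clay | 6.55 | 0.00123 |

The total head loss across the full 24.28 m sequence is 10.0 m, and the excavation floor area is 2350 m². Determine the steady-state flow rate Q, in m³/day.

4.41

Flow is perpendicular to layering, so the layers act in series and the equivalent K is the thickness-weighted harmonic mean.
Total thickness L = 9.47 + 8.26 + 6.55 = 24.28 m.
Σ(b_i/K_i) = 9.47/7.22 + 8.26/34.9 + 6.55/0.00123 = 5327 d.
K_eq = L / Σ(b_i/K_i) = 24.28 / 5327 = 0.004558 m/day.
Q = K_eq · A · (Δh/L) = 0.004558 × 2350 × (10.0/24.28) = 4.412 m³/day.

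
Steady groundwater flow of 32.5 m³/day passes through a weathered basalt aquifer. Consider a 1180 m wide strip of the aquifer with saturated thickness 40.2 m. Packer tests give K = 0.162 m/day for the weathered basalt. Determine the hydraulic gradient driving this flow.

0.00423

Cross-sectional area A = 1180 × 40.2 = 47436 m².
From Q = K·A·i, i = Q / (K·A) = 32.5 / (0.1620 × 47436) = 0.004229.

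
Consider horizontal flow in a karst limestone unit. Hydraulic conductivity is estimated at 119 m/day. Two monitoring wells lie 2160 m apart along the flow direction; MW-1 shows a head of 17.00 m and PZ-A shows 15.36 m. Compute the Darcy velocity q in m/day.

0.0904

Hydraulic gradient i = (17.00 − 15.36) / 2160 = 1.64 / 2160 = 0.0007593.
Specific discharge q = K · i = 119.0 × 0.0007593 = 0.09035 m/day.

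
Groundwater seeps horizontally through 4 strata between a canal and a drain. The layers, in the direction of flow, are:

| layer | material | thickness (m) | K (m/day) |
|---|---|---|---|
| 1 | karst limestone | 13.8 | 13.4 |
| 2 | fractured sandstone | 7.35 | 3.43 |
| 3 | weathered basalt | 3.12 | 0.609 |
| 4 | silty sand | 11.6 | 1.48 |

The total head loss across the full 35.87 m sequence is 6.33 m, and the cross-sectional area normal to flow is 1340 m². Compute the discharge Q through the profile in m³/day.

526

Flow is perpendicular to layering, so the layers act in series and the equivalent K is the thickness-weighted harmonic mean.
Total thickness L = 13.8 + 7.35 + 3.12 + 11.6 = 35.87 m.
Σ(b_i/K_i) = 13.8/13.4 + 7.35/3.43 + 3.12/0.609 + 11.6/1.48 = 16.13 d.
K_eq = L / Σ(b_i/K_i) = 35.87 / 16.13 = 2.223 m/day.
Q = K_eq · A · (Δh/L) = 2.223 × 1340 × (6.33/35.87) = 525.7 m³/day.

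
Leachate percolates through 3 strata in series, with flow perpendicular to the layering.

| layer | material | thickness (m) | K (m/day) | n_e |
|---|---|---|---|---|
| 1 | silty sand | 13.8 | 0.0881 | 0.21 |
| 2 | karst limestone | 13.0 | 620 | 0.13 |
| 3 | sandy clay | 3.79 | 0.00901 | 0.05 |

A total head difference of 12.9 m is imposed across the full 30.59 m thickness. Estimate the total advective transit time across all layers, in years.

With flow normal to the layers, continuity requires the same specific discharge q through every layer.
Σ(b_i/K_i) = 13.8/0.0881 + 13.0/620 + 3.79/0.00901 = 577.3 d.
q = Δh / Σ(b_i/K_i) = 12.9 / 577.3 = 0.02235 m/day.
In each layer the seepage velocity is v_i = q/n_i, so the layer transit time is t_i = b_i·n_i / q:
  layer 1 (silty sand): t_1 = 13.8 × 0.21 / 0.02235 = 129.7 d
  layer 2 (karst limestone): t_2 = 13.0 × 0.13 / 0.02235 = 75.63 d
  layer 3 (sandy clay): t_3 = 3.79 × 0.05 / 0.02235 = 8.481 d
Total t = Σ t_i = 213.8 days = 0.5854 years.

0.585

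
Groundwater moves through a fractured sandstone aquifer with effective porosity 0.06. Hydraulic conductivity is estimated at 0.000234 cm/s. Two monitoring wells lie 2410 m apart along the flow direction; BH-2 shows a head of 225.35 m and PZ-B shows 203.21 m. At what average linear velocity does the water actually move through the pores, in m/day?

Convert K: 0.000234 cm/s × 864 = 0.2022 m/day.
Hydraulic gradient i = (225.35 − 203.21) / 2410 = 22.14 / 2410 = 0.009187.
Darcy flux q = K · i = 0.2022 × 0.009187 = 0.001857 m/day.
Seepage velocity v = q / n_e = 0.001857 / 0.06 = 0.03096 m/day.

0.0310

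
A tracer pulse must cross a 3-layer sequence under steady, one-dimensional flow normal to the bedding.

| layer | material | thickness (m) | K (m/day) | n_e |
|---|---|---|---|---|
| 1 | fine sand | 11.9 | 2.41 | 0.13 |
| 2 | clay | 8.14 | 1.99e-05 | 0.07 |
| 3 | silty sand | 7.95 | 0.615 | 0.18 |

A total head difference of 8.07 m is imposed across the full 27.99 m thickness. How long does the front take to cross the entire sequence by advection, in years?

492

With flow normal to the layers, continuity requires the same specific discharge q through every layer.
Σ(b_i/K_i) = 11.9/2.41 + 8.14/1.99e-05 + 7.95/0.615 = 4.091e+05 d.
q = Δh / Σ(b_i/K_i) = 8.07 / 4.091e+05 = 1.973e-05 m/day.
In each layer the seepage velocity is v_i = q/n_i, so the layer transit time is t_i = b_i·n_i / q:
  layer 1 (fine sand): t_1 = 11.9 × 0.13 / 1.973e-05 = 78416 d
  layer 2 (clay): t_2 = 8.14 × 0.07 / 1.973e-05 = 28883 d
  layer 3 (silty sand): t_3 = 7.95 × 0.18 / 1.973e-05 = 72536 d
Total t = Σ t_i = 1.798e+05 days = 492.4 years.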